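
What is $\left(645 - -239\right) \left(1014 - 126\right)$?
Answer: $784992$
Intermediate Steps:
$\left(645 - -239\right) \left(1014 - 126\right) = \left(645 + 239\right) 888 = 884 \cdot 888 = 784992$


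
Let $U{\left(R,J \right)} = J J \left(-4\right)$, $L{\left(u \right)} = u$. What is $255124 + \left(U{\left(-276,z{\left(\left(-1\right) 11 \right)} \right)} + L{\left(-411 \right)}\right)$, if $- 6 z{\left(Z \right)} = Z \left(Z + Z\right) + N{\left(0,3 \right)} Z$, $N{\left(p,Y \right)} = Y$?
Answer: $\frac{2248736}{9} \approx 2.4986 \cdot 10^{5}$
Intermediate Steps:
$z{\left(Z \right)} = - \frac{Z}{2} - \frac{Z^{2}}{3}$ ($z{\left(Z \right)} = - \frac{Z \left(Z + Z\right) + 3 Z}{6} = - \frac{Z 2 Z + 3 Z}{6} = - \frac{2 Z^{2} + 3 Z}{6} = - \frac{Z}{2} - \frac{Z^{2}}{3}$)
$U{\left(R,J \right)} = - 4 J^{2}$ ($U{\left(R,J \right)} = J^{2} \left(-4\right) = - 4 J^{2}$)
$255124 + \left(U{\left(-276,z{\left(\left(-1\right) 11 \right)} \right)} + L{\left(-411 \right)}\right) = 255124 - \left(411 + 4 \left(- \frac{\left(-1\right) 11 \left(3 + 2 \left(\left(-1\right) 11\right)\right)}{6}\right)^{2}\right) = 255124 - \left(411 + 4 \left(\left(- \frac{1}{6}\right) \left(-11\right) \left(3 + 2 \left(-11\right)\right)\right)^{2}\right) = 255124 - \left(411 + 4 \left(\left(- \frac{1}{6}\right) \left(-11\right) \left(3 - 22\right)\right)^{2}\right) = 255124 - \left(411 + 4 \left(\left(- \frac{1}{6}\right) \left(-11\right) \left(-19\right)\right)^{2}\right) = 255124 - \left(411 + 4 \left(- \frac{209}{6}\right)^{2}\right) = 255124 - \frac{47380}{9} = \frac{2248736}{9}$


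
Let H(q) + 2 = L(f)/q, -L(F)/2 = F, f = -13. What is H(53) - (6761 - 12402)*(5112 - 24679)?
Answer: -5850004771/53 ≈ -1.1038e+8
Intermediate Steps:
L(F) = -2*F
H(q) = -2 + 26/q (H(q) = -2 + (-2*(-13))/q = -2 + 26/q)
H(53) - (6761 - 12402)*(5112 - 24679) = (-2 + 26/53) - (6761 - 12402)*(5112 - 24679) = (-2 + 26*(1/53)) - (-5641)*(-19567) = (-2 + 26/53) - 1*110377447 = -80/53 - 110377447 = -5850004771/53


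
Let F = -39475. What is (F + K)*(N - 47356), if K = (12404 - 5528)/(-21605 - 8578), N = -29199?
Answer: 30404604240185/10061 ≈ 3.0220e+9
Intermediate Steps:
K = -2292/10061 (K = 6876/(-30183) = 6876*(-1/30183) = -2292/10061 ≈ -0.22781)
(F + K)*(N - 47356) = (-39475 - 2292/10061)*(-29199 - 47356) = -397160267/10061*(-76555) = 30404604240185/10061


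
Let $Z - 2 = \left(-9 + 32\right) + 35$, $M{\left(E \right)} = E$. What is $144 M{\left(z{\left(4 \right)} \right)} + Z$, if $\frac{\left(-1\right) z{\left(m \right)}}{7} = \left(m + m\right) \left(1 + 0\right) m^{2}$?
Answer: $-128964$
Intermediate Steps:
$z{\left(m \right)} = - 14 m^{3}$ ($z{\left(m \right)} = - 7 \left(m + m\right) \left(1 + 0\right) m^{2} = - 7 \cdot 2 m 1 m^{2} = - 7 \cdot 2 m m^{2} = - 7 \cdot 2 m^{3} = - 14 m^{3}$)
$Z = 60$ ($Z = 2 + \left(\left(-9 + 32\right) + 35\right) = 2 + \left(23 + 35\right) = 2 + 58 = 60$)
$144 M{\left(z{\left(4 \right)} \right)} + Z = 144 \left(- 14 \cdot 4^{3}\right) + 60 = 144 \left(\left(-14\right) 64\right) + 60 = 144 \left(-896\right) + 60 = -129024 + 60 = -128964$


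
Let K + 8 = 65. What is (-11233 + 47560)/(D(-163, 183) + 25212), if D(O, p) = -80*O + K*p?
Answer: 36327/48683 ≈ 0.74619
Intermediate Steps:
K = 57 (K = -8 + 65 = 57)
D(O, p) = -80*O + 57*p
(-11233 + 47560)/(D(-163, 183) + 25212) = (-11233 + 47560)/((-80*(-163) + 57*183) + 25212) = 36327/((13040 + 10431) + 25212) = 36327/(23471 + 25212) = 36327/48683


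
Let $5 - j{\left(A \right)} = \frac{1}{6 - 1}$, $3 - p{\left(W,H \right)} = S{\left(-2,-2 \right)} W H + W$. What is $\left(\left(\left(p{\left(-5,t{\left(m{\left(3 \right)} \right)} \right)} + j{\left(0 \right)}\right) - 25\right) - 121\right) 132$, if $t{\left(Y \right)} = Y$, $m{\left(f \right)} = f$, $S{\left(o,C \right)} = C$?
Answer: $- \frac{107712}{5} \approx -21542.0$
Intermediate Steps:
$p{\left(W,H \right)} = 3 - W + 2 H W$ ($p{\left(W,H \right)} = 3 - \left(- 2 W H + W\right) = 3 - \left(- 2 H W + W\right) = 3 - \left(W - 2 H W\right) = 3 + \left(- W + 2 H W\right) = 3 - W + 2 H W$)
$j{\left(A \right)} = \frac{24}{5}$ ($j{\left(A \right)} = 5 - \frac{1}{6 - 1} = 5 - \frac{1}{5} = \frac{24}{5}$)
$\left(\left(\left(p{\left(-5,t{\left(m{\left(3 \right)} \right)} \right)} + j{\left(0 \right)}\right) - 25\right) - 121\right) 132 = \left(\left(\left(\left(3 - -5 + 2 \cdot 3 \left(-5\right)\right) + \frac{24}{5}\right) - 25\right) - 121\right) 132 = \left(\left(\left(\left(3 + 5 - 30\right) + \frac{24}{5}\right) - 25\right) - 121\right) 132 = \left(\left(\left(-22 + \frac{24}{5}\right) - 25\right) - 121\right) 132 = \left(\left(- \frac{86}{5} - 25\right) - 121\right) 132 = \left(- \frac{211}{5} - 121\right) 132 = \left(- \frac{816}{5}\right) 132 = - \frac{107712}{5}$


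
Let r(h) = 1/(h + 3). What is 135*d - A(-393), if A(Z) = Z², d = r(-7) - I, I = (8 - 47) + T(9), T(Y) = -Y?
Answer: -592011/4 ≈ -1.4800e+5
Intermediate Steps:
r(h) = 1/(3 + h)
I = -48 (I = (8 - 47) - 1*9 = -39 - 9 = -48)
d = 191/4 (d = 1/(3 - 7) - 1*(-48) = 1/(-4) + 48 = -¼ + 48 = 191/4 ≈ 47.750)
135*d - A(-393) = 135*(191/4) - 1*(-393)² = 25785/4 - 1*154449 = 25785/4 - 154449 = -592011/4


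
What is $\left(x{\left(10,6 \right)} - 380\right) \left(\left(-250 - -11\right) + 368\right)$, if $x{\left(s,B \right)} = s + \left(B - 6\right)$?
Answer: $-47730$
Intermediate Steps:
$x{\left(s,B \right)} = -6 + B + s$ ($x{\left(s,B \right)} = s + \left(B - 6\right) = s + \left(-6 + B\right) = -6 + B + s$)
$\left(x{\left(10,6 \right)} - 380\right) \left(\left(-250 - -11\right) + 368\right) = \left(\left(-6 + 6 + 10\right) - 380\right) \left(\left(-250 - -11\right) + 368\right) = \left(10 - 380\right) \left(\left(-250 + 11\right) + 368\right) = - 370 \left(-239 + 368\right) = \left(-370\right) 129 = -47730$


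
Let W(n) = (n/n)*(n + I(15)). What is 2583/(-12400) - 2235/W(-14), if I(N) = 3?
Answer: 27685587/136400 ≈ 202.97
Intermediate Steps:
W(n) = 3 + n (W(n) = (n/n)*(n + 3) = 1*(3 + n) = 3 + n)
2583/(-12400) - 2235/W(-14) = 2583/(-12400) - 2235/(3 - 14) = 2583*(-1/12400) - 2235/(-11) = -2583/12400 - 2235*(-1/11) = -2583/12400 + 2235/11 = 27685587/136400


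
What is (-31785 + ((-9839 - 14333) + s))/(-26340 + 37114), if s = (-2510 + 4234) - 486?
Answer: -54719/10774 ≈ -5.0788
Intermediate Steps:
s = 1238 (s = 1724 - 486 = 1238)
(-31785 + ((-9839 - 14333) + s))/(-26340 + 37114) = (-31785 + ((-9839 - 14333) + 1238))/(-26340 + 37114) = (-31785 + (-24172 + 1238))/10774 = (-31785 - 22934)*(1/10774) = -54719*1/10774 = -54719/10774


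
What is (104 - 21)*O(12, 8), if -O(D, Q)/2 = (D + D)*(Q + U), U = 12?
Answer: -79680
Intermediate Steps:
O(D, Q) = -4*D*(12 + Q) (O(D, Q) = -2*(D + D)*(Q + 12) = -2*2*D*(12 + Q) = -4*D*(12 + Q))
(104 - 21)*O(12, 8) = (104 - 21)*(-4*12*(12 + 8)) = 83*(-4*12*20) = 83*(-960) = -79680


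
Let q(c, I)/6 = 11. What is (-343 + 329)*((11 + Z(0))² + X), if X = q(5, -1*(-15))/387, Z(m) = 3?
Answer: -354284/129 ≈ -2746.4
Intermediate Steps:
q(c, I) = 66 (q(c, I) = 6*11 = 66)
X = 22/129 (X = 66/387 = 66*(1/387) = 22/129 ≈ 0.17054)
(-343 + 329)*((11 + Z(0))² + X) = (-343 + 329)*((11 + 3)² + 22/129) = -14*(14² + 22/129) = -14*(196 + 22/129) = -14*25306/129 = -354284/129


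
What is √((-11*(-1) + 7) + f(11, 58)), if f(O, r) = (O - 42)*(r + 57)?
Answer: I*√3547 ≈ 59.557*I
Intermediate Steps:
f(O, r) = (-42 + O)*(57 + r)
√((-11*(-1) + 7) + f(11, 58)) = √((-11*(-1) + 7) + (-2394 - 42*58 + 57*11 + 11*58)) = √((11 + 7) + (-2394 - 2436 + 627 + 638)) = √(18 - 3565) = √(-3547) = I*√3547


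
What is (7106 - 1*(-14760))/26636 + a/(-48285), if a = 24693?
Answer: 66346177/214353210 ≈ 0.30952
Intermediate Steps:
(7106 - 1*(-14760))/26636 + a/(-48285) = (7106 - 1*(-14760))/26636 + 24693/(-48285) = (7106 + 14760)*(1/26636) + 24693*(-1/48285) = 21866*(1/26636) - 8231/16095 = 10933/13318 - 8231/16095 = 66346177/214353210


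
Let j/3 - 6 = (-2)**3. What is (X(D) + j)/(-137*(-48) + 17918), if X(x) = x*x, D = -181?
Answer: 32755/24494 ≈ 1.3373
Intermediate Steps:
X(x) = x**2
j = -6 (j = 18 + 3*(-2)**3 = 18 + 3*(-8) = 18 - 24 = -6)
(X(D) + j)/(-137*(-48) + 17918) = ((-181)**2 - 6)/(-137*(-48) + 17918) = (32761 - 6)/(6576 + 17918) = 32755/24494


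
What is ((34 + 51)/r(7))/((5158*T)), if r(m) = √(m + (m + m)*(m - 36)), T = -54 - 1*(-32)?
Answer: 85*I*√399/45276924 ≈ 3.75e-5*I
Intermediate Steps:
T = -22 (T = -54 + 32 = -22)
r(m) = √(m + 2*m*(-36 + m)) (r(m) = √(m + (2*m)*(-36 + m)) = √(m + 2*m*(-36 + m)))
((34 + 51)/r(7))/((5158*T)) = ((34 + 51)/(√(7*(-71 + 2*7))))/((5158*(-22))) = (85/(√(7*(-71 + 14))))/(-113476) = (85/(√(7*(-57))))*(-1/113476) = (85/(√(-399)))*(-1/113476) = (85/((I*√399)))*(-1/113476) = (85*(-I*√399/399))*(-1/113476) = -85*I*√399/399*(-1/113476) = 85*I*√399/45276924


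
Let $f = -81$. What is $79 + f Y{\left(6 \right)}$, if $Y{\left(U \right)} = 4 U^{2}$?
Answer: $-11585$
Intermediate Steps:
$79 + f Y{\left(6 \right)} = 79 - 81 \cdot 4 \cdot 6^{2} = 79 - 81 \cdot 4 \cdot 36 = 79 - 11664 = -11585$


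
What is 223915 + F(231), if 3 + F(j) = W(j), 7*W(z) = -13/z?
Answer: 362065691/1617 ≈ 2.2391e+5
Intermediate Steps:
W(z) = -13/(7*z) (W(z) = (-13/z)/7 = -13/(7*z))
F(j) = -3 - 13/(7*j)
223915 + F(231) = 223915 + (-3 - 13/7/231) = 223915 + (-3 - 13/7*1/231) = 223915 + (-3 - 13/1617) = 223915 - 4864/1617 = 362065691/1617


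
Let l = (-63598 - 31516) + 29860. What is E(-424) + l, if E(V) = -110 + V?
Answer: -65788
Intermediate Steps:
l = -65254 (l = -95114 + 29860 = -65254)
E(-424) + l = (-110 - 424) - 65254 = -534 - 65254 = -65788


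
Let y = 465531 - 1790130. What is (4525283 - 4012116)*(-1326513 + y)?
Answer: -1360463191704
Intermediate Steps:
y = -1324599
(4525283 - 4012116)*(-1326513 + y) = (4525283 - 4012116)*(-1326513 - 1324599) = 513167*(-2651112) = -1360463191704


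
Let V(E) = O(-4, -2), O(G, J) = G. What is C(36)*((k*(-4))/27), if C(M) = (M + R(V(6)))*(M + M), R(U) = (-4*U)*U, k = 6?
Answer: 1792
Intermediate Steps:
V(E) = -4
R(U) = -4*U²
C(M) = 2*M*(-64 + M) (C(M) = (M - 4*(-4)²)*(M + M) = (M - 4*16)*(2*M) = (M - 64)*(2*M) = (-64 + M)*(2*M) = 2*M*(-64 + M))
C(36)*((k*(-4))/27) = (2*36*(-64 + 36))*((6*(-4))/27) = (2*36*(-28))*(-24*1/27) = -2016*(-8/9) = 1792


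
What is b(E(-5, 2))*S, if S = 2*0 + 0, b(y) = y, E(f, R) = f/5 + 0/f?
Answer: 0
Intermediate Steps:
E(f, R) = f/5 (E(f, R) = f*(⅕) + 0 = f/5 + 0 = f/5)
S = 0 (S = 0 + 0 = 0)
b(E(-5, 2))*S = ((⅕)*(-5))*0 = -1*0 = 0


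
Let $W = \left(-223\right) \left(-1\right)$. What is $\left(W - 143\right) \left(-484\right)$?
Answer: $-38720$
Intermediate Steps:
$W = 223$
$\left(W - 143\right) \left(-484\right) = \left(223 - 143\right) \left(-484\right) = 80 \left(-484\right) = -38720$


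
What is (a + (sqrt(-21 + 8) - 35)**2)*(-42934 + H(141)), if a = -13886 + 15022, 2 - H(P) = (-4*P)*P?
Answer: 85918016 - 2561440*I*sqrt(13) ≈ 8.5918e+7 - 9.2354e+6*I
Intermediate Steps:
H(P) = 2 + 4*P**2 (H(P) = 2 - (-4*P)*P = 2 - (-4)*P**2 = 2 + 4*P**2)
a = 1136
(a + (sqrt(-21 + 8) - 35)**2)*(-42934 + H(141)) = (1136 + (sqrt(-21 + 8) - 35)**2)*(-42934 + (2 + 4*141**2)) = (1136 + (sqrt(-13) - 35)**2)*(-42934 + (2 + 4*19881)) = (1136 + (I*sqrt(13) - 35)**2)*(-42934 + (2 + 79524)) = (1136 + (-35 + I*sqrt(13))**2)*(-42934 + 79526) = (1136 + (-35 + I*sqrt(13))**2)*36592 = 41568512 + 36592*(-35 + I*sqrt(13))**2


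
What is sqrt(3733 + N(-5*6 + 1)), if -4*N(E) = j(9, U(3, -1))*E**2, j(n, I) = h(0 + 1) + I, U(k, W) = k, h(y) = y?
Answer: 2*sqrt(723) ≈ 53.777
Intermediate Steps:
j(n, I) = 1 + I (j(n, I) = (0 + 1) + I = 1 + I)
N(E) = -E**2 (N(E) = -(1 + 3)*E**2/4 = -E**2)
sqrt(3733 + N(-5*6 + 1)) = sqrt(3733 - (-5*6 + 1)**2) = sqrt(3733 - (-30 + 1)**2) = sqrt(3733 - 1*(-29)**2) = sqrt(3733 - 1*841) = sqrt(3733 - 841) = sqrt(2892) = 2*sqrt(723)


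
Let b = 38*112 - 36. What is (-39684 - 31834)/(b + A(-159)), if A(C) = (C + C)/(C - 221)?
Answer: -13588420/801959 ≈ -16.944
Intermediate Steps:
A(C) = 2*C/(-221 + C) (A(C) = (2*C)/(-221 + C) = 2*C/(-221 + C))
b = 4220 (b = 4256 - 36 = 4220)
(-39684 - 31834)/(b + A(-159)) = (-39684 - 31834)/(4220 + 2*(-159)/(-221 - 159)) = -71518/(4220 + 2*(-159)/(-380)) = -71518/(4220 + 2*(-159)*(-1/380)) = -71518/(4220 + 159/190) = -71518/801959/190 = -71518*190/801959 = -13588420/801959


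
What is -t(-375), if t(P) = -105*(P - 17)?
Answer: -41160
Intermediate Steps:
t(P) = 1785 - 105*P (t(P) = -105*(-17 + P) = 1785 - 105*P)
-t(-375) = -(1785 - 105*(-375)) = -(1785 + 39375) = -1*41160 = -41160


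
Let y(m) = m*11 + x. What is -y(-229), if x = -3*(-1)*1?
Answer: 2516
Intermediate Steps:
x = 3 (x = 3*1 = 3)
y(m) = 3 + 11*m (y(m) = m*11 + 3 = 11*m + 3 = 3 + 11*m)
-y(-229) = -(3 + 11*(-229)) = -(3 - 2519) = -1*(-2516) = 2516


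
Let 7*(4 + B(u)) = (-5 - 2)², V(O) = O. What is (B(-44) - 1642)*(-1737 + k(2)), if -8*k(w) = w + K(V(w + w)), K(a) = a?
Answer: 11392689/4 ≈ 2.8482e+6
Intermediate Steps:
B(u) = 3 (B(u) = -4 + (-5 - 2)²/7 = -4 + (⅐)*(-7)² = -4 + (⅐)*49 = -4 + 7 = 3)
k(w) = -3*w/8 (k(w) = -(w + (w + w))/8 = -(w + 2*w)/8 = -3*w/8)
(B(-44) - 1642)*(-1737 + k(2)) = (3 - 1642)*(-1737 - 3/8*2) = -1639*(-1737 - ¾) = -1639*(-6951/4) = 11392689/4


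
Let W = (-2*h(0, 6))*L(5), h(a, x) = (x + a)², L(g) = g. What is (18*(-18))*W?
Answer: 116640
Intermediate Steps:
h(a, x) = (a + x)²
W = -360 (W = -2*(0 + 6)²*5 = -2*6²*5 = -2*36*5 = -72*5 = -360)
(18*(-18))*W = (18*(-18))*(-360) = -324*(-360) = 116640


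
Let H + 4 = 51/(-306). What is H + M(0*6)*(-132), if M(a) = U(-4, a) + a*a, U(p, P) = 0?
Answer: -25/6 ≈ -4.1667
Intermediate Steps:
H = -25/6 (H = -4 + 51/(-306) = -4 + 51*(-1/306) = -4 - ⅙ = -25/6 ≈ -4.1667)
M(a) = a² (M(a) = 0 + a*a = 0 + a² = a²)
H + M(0*6)*(-132) = -25/6 + (0*6)²*(-132) = -25/6 + 0²*(-132) = -25/6 + 0*(-132) = -25/6 + 0 = -25/6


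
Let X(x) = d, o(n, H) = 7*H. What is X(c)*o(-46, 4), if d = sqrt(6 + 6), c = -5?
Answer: 56*sqrt(3) ≈ 96.995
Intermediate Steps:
d = 2*sqrt(3) (d = sqrt(12) = 2*sqrt(3) ≈ 3.4641)
X(x) = 2*sqrt(3)
X(c)*o(-46, 4) = (2*sqrt(3))*(7*4) = (2*sqrt(3))*28 = 56*sqrt(3)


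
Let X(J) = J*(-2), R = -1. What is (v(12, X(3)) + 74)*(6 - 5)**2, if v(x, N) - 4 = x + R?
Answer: 89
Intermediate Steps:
X(J) = -2*J
v(x, N) = 3 + x (v(x, N) = 4 + (x - 1) = 4 + (-1 + x) = 3 + x)
(v(12, X(3)) + 74)*(6 - 5)**2 = ((3 + 12) + 74)*(6 - 5)**2 = (15 + 74)*1**2 = 89*1 = 89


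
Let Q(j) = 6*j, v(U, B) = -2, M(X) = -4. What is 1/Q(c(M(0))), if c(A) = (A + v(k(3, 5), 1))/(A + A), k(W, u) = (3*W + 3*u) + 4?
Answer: 2/9 ≈ 0.22222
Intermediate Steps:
k(W, u) = 4 + 3*W + 3*u
c(A) = (-2 + A)/(2*A) (c(A) = (A - 2)/(A + A) = (-2 + A)/((2*A)) = (-2 + A)*(1/(2*A)) = (-2 + A)/(2*A))
1/Q(c(M(0))) = 1/(6*((1/2)*(-2 - 4)/(-4))) = 1/(6*((1/2)*(-1/4)*(-6))) = 1/(6*(3/4)) = 1/(9/2) = 2/9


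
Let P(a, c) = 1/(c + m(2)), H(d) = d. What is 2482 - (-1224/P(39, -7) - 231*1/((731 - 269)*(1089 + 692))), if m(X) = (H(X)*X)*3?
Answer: 30640325/3562 ≈ 8602.0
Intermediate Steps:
m(X) = 3*X² (m(X) = (X*X)*3 = X²*3 = 3*X²)
P(a, c) = 1/(12 + c) (P(a, c) = 1/(c + 3*2²) = 1/(c + 3*4) = 1/(c + 12) = 1/(12 + c))
2482 - (-1224/P(39, -7) - 231*1/((731 - 269)*(1089 + 692))) = 2482 - (-1224/(1/(12 - 7)) - 231*1/((731 - 269)*(1089 + 692))) = 2482 - (-1224/(1/5) - 231/(1781*462)) = 2482 - (-1224/⅕ - 231/822822) = 2482 - (-1224*5 - 231*1/822822) = 2482 - (-6120 - 1/3562) = 2482 - 1*(-21799441/3562) = 2482 + 21799441/3562 = 30640325/3562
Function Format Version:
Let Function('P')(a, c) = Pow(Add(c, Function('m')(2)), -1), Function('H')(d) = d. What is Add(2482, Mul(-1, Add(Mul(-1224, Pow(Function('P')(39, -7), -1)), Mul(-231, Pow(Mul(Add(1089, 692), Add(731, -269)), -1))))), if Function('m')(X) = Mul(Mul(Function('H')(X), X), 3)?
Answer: Rational(30640325, 3562) ≈ 8602.0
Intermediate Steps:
Function('m')(X) = Mul(3, Pow(X, 2)) (Function('m')(X) = Mul(Mul(X, X), 3) = Mul(Pow(X, 2), 3) = Mul(3, Pow(X, 2)))
Function('P')(a, c) = Pow(Add(12, c), -1) (Function('P')(a, c) = Pow(Add(c, Mul(3, Pow(2, 2))), -1) = Pow(Add(c, Mul(3, 4)), -1) = Pow(Add(c, 12), -1) = Pow(Add(12, c), -1))
Add(2482, Mul(-1, Add(Mul(-1224, Pow(Function('P')(39, -7), -1)), Mul(-231, Pow(Mul(Add(1089, 692), Add(731, -269)), -1))))) = Add(2482, Mul(-1, Add(Mul(-1224, Pow(Pow(Add(12, -7), -1), -1)), Mul(-231, Pow(Mul(Add(1089, 692), Add(731, -269)), -1))))) = Add(2482, Mul(-1, Add(Mul(-1224, Pow(Pow(5, -1), -1)), Mul(-231, Pow(Mul(1781, 462), -1))))) = Add(2482, Mul(-1, Add(Mul(-1224, Pow(Rational(1, 5), -1)), Mul(-231, Pow(822822, -1))))) = Add(2482, Mul(-1, Add(Mul(-1224, 5), Mul(-231, Rational(1, 822822))))) = Add(2482, Mul(-1, Add(-6120, Rational(-1, 3562)))) = Add(2482, Mul(-1, Rational(-21799441, 3562))) = Add(2482, Rational(21799441, 3562)) = Rational(30640325, 3562)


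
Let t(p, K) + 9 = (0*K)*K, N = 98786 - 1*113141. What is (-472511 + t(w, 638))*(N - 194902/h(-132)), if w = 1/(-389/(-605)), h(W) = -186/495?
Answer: -7387571413200/31 ≈ -2.3831e+11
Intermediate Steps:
h(W) = -62/165 (h(W) = -186*1/495 = -62/165)
w = 605/389 (w = 1/(-389*(-1/605)) = 1/(389/605) = 605/389 ≈ 1.5553)
N = -14355 (N = 98786 - 113141 = -14355)
t(p, K) = -9 (t(p, K) = -9 + (0*K)*K = -9 + 0*K = -9 + 0 = -9)
(-472511 + t(w, 638))*(N - 194902/h(-132)) = (-472511 - 9)*(-14355 - 194902/(-62/165)) = -472520*(-14355 - 194902*(-165/62)) = -472520*(-14355 + 16079415/31) = -472520*15634410/31 = -7387571413200/31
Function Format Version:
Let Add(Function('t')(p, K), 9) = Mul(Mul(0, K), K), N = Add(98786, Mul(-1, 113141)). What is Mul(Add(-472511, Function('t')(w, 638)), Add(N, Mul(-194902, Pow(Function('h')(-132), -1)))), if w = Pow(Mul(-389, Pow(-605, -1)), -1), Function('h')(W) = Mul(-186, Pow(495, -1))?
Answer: Rational(-7387571413200, 31) ≈ -2.3831e+11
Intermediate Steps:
Function('h')(W) = Rational(-62, 165) (Function('h')(W) = Mul(-186, Rational(1, 495)) = Rational(-62, 165))
w = Rational(605, 389) (w = Pow(Mul(-389, Rational(-1, 605)), -1) = Pow(Rational(389, 605), -1) = Rational(605, 389) ≈ 1.5553)
N = -14355 (N = Add(98786, -113141) = -14355)
Function('t')(p, K) = -9 (Function('t')(p, K) = Add(-9, Mul(Mul(0, K), K)) = Add(-9, Mul(0, K)) = Add(-9, 0) = -9)
Mul(Add(-472511, Function('t')(w, 638)), Add(N, Mul(-194902, Pow(Function('h')(-132), -1)))) = Mul(Add(-472511, -9), Add(-14355, Mul(-194902, Pow(Rational(-62, 165), -1)))) = Mul(-472520, Add(-14355, Mul(-194902, Rational(-165, 62)))) = Mul(-472520, Add(-14355, Rational(16079415, 31))) = Mul(-472520, Rational(15634410, 31)) = Rational(-7387571413200, 31)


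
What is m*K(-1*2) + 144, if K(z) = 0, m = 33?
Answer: 144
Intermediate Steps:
m*K(-1*2) + 144 = 33*0 + 144 = 0 + 144 = 144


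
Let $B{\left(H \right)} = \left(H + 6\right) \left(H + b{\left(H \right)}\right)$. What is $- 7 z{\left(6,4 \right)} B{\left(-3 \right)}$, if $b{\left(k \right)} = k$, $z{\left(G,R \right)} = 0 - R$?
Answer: $-504$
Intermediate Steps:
$z{\left(G,R \right)} = - R$
$B{\left(H \right)} = 2 H \left(6 + H\right)$ ($B{\left(H \right)} = \left(H + 6\right) \left(H + H\right) = \left(6 + H\right) 2 H = 2 H \left(6 + H\right)$)
$- 7 z{\left(6,4 \right)} B{\left(-3 \right)} = - 7 \left(\left(-1\right) 4\right) 2 \left(-3\right) \left(6 - 3\right) = \left(-7\right) \left(-4\right) 2 \left(-3\right) 3 = 28 \left(-18\right) = -504$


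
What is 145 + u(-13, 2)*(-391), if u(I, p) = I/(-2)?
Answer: -4793/2 ≈ -2396.5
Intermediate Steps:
u(I, p) = -I/2 (u(I, p) = I*(-½) = -I/2)
145 + u(-13, 2)*(-391) = 145 - ½*(-13)*(-391) = 145 + (13/2)*(-391) = 145 - 5083/2 = -4793/2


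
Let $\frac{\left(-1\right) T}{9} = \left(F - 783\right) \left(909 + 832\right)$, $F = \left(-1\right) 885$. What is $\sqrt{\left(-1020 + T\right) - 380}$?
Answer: $2 \sqrt{6533623} \approx 5112.2$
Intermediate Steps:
$F = -885$
$T = 26135892$ ($T = - 9 \left(-885 - 783\right) \left(909 + 832\right) = - 9 \left(\left(-1668\right) 1741\right) = \left(-9\right) \left(-2903988\right) = 26135892$)
$\sqrt{\left(-1020 + T\right) - 380} = \sqrt{\left(-1020 + 26135892\right) - 380} = \sqrt{26134872 - 380} = \sqrt{26134492} = 2 \sqrt{6533623}$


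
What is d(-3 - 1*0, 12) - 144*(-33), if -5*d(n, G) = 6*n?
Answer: 23778/5 ≈ 4755.6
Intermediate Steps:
d(n, G) = -6*n/5
d(-3 - 1*0, 12) - 144*(-33) = -6*(-3 - 1*0)/5 - 144*(-33) = -6*(-3 + 0)/5 + 4752 = -6/5*(-3) + 4752 = 18/5 + 4752 = 23778/5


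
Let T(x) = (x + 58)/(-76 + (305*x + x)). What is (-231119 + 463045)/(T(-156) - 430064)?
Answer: -5544422956/10281109935 ≈ -0.53928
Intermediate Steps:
T(x) = (58 + x)/(-76 + 306*x)
(-231119 + 463045)/(T(-156) - 430064) = (-231119 + 463045)/((58 - 156)/(2*(-38 + 153*(-156))) - 430064) = 231926/((½)*(-98)/(-38 - 23868) - 430064) = 231926/((½)*(-98)/(-23906) - 430064) = 231926/((½)*(-1/23906)*(-98) - 430064) = 231926/(49/23906 - 430064) = 231926/(-10281109935/23906) = 231926*(-23906/10281109935) = -5544422956/10281109935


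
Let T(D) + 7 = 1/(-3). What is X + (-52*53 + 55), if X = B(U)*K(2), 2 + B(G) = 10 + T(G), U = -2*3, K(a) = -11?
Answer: -8125/3 ≈ -2708.3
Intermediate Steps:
T(D) = -22/3 (T(D) = -7 + 1/(-3) = -7 - 1/3 = -22/3)
U = -6
B(G) = 2/3 (B(G) = -2 + (10 - 22/3) = -2 + 8/3 = 2/3)
X = -22/3 (X = (2/3)*(-11) = -22/3 ≈ -7.3333)
X + (-52*53 + 55) = -22/3 + (-52*53 + 55) = -22/3 + (-2756 + 55) = -22/3 - 2701 = -8125/3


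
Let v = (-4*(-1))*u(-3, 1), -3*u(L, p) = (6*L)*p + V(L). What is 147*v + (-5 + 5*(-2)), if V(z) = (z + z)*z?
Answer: -15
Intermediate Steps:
V(z) = 2*z² (V(z) = (2*z)*z = 2*z²)
u(L, p) = -2*L²/3 - 2*L*p (u(L, p) = -((6*L)*p + 2*L²)/3 = -(6*L*p + 2*L²)/3 = -(2*L² + 6*L*p)/3 = -2*L²/3 - 2*L*p)
v = 0 (v = (-4*(-1))*((⅔)*(-3)*(-1*(-3) - 3*1)) = 4*((⅔)*(-3)*(3 - 3)) = 4*((⅔)*(-3)*0) = 4*0 = 0)
147*v + (-5 + 5*(-2)) = 147*0 + (-5 + 5*(-2)) = 0 + (-5 - 10) = 0 - 15 = -15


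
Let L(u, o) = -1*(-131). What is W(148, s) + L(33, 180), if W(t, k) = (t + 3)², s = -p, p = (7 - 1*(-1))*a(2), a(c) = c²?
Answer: 22932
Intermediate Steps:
p = 32 (p = (7 - 1*(-1))*2² = (7 + 1)*4 = 8*4 = 32)
L(u, o) = 131
s = -32 (s = -1*32 = -32)
W(t, k) = (3 + t)²
W(148, s) + L(33, 180) = (3 + 148)² + 131 = 151² + 131 = 22801 + 131 = 22932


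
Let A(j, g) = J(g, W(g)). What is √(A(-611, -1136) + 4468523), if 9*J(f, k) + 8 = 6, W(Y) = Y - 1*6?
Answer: √40216705/3 ≈ 2113.9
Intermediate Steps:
W(Y) = -6 + Y (W(Y) = Y - 6 = -6 + Y)
J(f, k) = -2/9 (J(f, k) = -8/9 + (⅑)*6 = -8/9 + ⅔ = -2/9)
A(j, g) = -2/9
√(A(-611, -1136) + 4468523) = √(-2/9 + 4468523) = √(40216705/9) = √40216705/3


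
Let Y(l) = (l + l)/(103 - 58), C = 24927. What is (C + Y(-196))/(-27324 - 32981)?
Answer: -160189/387675 ≈ -0.41320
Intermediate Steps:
Y(l) = 2*l/45 (Y(l) = (2*l)/45 = (2*l)*(1/45) = 2*l/45)
(C + Y(-196))/(-27324 - 32981) = (24927 + (2/45)*(-196))/(-27324 - 32981) = (24927 - 392/45)/(-60305) = (1121323/45)*(-1/60305) = -160189/387675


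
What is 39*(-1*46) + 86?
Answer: -1708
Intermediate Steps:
39*(-1*46) + 86 = 39*(-46) + 86 = -1794 + 86 = -1708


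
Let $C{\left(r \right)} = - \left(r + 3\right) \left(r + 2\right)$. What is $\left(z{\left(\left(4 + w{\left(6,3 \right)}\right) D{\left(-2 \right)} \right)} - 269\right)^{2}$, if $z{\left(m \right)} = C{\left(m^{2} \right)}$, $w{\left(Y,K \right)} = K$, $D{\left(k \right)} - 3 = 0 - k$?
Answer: $2271124350625$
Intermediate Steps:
$D{\left(k \right)} = 3 - k$ ($D{\left(k \right)} = 3 + \left(0 - k\right) = 3 - k$)
$C{\left(r \right)} = - \left(2 + r\right) \left(3 + r\right)$ ($C{\left(r \right)} = - \left(3 + r\right) \left(2 + r\right) = - \left(2 + r\right) \left(3 + r\right)$)
$z{\left(m \right)} = -6 - m^{4} - 5 m^{2}$ ($z{\left(m \right)} = -6 - \left(m^{2}\right)^{2} - 5 m^{2} = -6 - m^{4} - 5 m^{2}$)
$\left(z{\left(\left(4 + w{\left(6,3 \right)}\right) D{\left(-2 \right)} \right)} - 269\right)^{2} = \left(\left(-6 - \left(\left(4 + 3\right) \left(3 - -2\right)\right)^{4} - 5 \left(\left(4 + 3\right) \left(3 - -2\right)\right)^{2}\right) - 269\right)^{2} = \left(\left(-6 - \left(7 \left(3 + 2\right)\right)^{4} - 5 \left(7 \left(3 + 2\right)\right)^{2}\right) - 269\right)^{2} = \left(\left(-6 - \left(7 \cdot 5\right)^{4} - 5 \left(7 \cdot 5\right)^{2}\right) - 269\right)^{2} = \left(\left(-6 - 35^{4} - 5 \cdot 35^{2}\right) - 269\right)^{2} = \left(\left(-6 - 1500625 - 6125\right) - 269\right)^{2} = \left(-1506756 - 269\right)^{2} = \left(-1507025\right)^{2} = 2271124350625$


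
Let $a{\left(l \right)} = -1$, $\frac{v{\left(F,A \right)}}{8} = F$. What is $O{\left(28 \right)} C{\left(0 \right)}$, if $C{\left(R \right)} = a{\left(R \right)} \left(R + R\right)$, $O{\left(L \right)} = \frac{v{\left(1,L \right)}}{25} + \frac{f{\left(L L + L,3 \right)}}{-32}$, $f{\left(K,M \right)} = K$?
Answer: $0$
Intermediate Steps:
$v{\left(F,A \right)} = 8 F$
$O{\left(L \right)} = \frac{8}{25} - \frac{L}{32} - \frac{L^{2}}{32}$ ($O{\left(L \right)} = \frac{8 \cdot 1}{25} + \frac{L L + L}{-32} = 8 \cdot \frac{1}{25} + \left(L^{2} + L\right) \left(- \frac{1}{32}\right) = \frac{8}{25} + \left(L + L^{2}\right) \left(- \frac{1}{32}\right) = \frac{8}{25} - \left(\frac{L}{32} + \frac{L^{2}}{32}\right) = \frac{8}{25} - \frac{L}{32} - \frac{L^{2}}{32}$)
$C{\left(R \right)} = - 2 R$ ($C{\left(R \right)} = - (R + R) = - 2 R$)
$O{\left(28 \right)} C{\left(0 \right)} = \left(\frac{8}{25} - \frac{7 \left(1 + 28\right)}{8}\right) \left(\left(-2\right) 0\right) = \left(\frac{8}{25} - \frac{7}{8} \cdot 29\right) 0 = \left(\frac{8}{25} - \frac{203}{8}\right) 0 = \left(- \frac{5011}{200}\right) 0 = 0$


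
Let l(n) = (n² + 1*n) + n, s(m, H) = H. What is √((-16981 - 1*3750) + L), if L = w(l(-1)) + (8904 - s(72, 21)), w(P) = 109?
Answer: I*√11739 ≈ 108.35*I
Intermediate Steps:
l(n) = n² + 2*n (l(n) = (n² + n) + n = (n + n²) + n = n² + 2*n)
L = 8992 (L = 109 + (8904 - 1*21) = 109 + (8904 - 21) = 109 + 8883 = 8992)
√((-16981 - 1*3750) + L) = √((-16981 - 1*3750) + 8992) = √((-16981 - 3750) + 8992) = √(-20731 + 8992) = √(-11739) = I*√11739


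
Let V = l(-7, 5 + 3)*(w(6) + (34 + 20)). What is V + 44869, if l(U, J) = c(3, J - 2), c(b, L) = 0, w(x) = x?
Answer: 44869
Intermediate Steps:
l(U, J) = 0
V = 0 (V = 0*(6 + (34 + 20)) = 0*(6 + 54) = 0*60 = 0)
V + 44869 = 0 + 44869 = 44869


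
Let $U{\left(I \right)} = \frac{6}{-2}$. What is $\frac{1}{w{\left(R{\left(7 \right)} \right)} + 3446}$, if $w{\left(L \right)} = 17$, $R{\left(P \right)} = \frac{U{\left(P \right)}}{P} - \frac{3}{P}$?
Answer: $\frac{1}{3463} \approx 0.00028877$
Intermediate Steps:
$U{\left(I \right)} = -3$ ($U{\left(I \right)} = 6 \left(- \frac{1}{2}\right) = -3$)
$R{\left(P \right)} = - \frac{6}{P}$ ($R{\left(P \right)} = - \frac{3}{P} - \frac{3}{P} = - \frac{6}{P}$)
$\frac{1}{w{\left(R{\left(7 \right)} \right)} + 3446} = \frac{1}{17 + 3446} = \frac{1}{3463}$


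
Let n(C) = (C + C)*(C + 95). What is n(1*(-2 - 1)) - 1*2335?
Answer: -2887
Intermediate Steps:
n(C) = 2*C*(95 + C) (n(C) = (2*C)*(95 + C) = 2*C*(95 + C))
n(1*(-2 - 1)) - 1*2335 = 2*(1*(-2 - 1))*(95 + 1*(-2 - 1)) - 1*2335 = 2*(1*(-3))*(95 + 1*(-3)) - 2335 = 2*(-3)*(95 - 3) - 2335 = 2*(-3)*92 - 2335 = -552 - 2335 = -2887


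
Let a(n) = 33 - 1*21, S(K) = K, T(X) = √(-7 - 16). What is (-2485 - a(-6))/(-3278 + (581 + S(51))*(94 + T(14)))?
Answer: -70078305/1579881826 + 394526*I*√23/789940913 ≈ -0.044357 + 0.0023952*I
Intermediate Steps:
T(X) = I*√23 (T(X) = √(-23) = I*√23)
a(n) = 12 (a(n) = 33 - 21 = 12)
(-2485 - a(-6))/(-3278 + (581 + S(51))*(94 + T(14))) = (-2485 - 1*12)/(-3278 + (581 + 51)*(94 + I*√23)) = (-2485 - 12)/(-3278 + 632*(94 + I*√23)) = -2497/(-3278 + (59408 + 632*I*√23)) = -2497/(56130 + 632*I*√23)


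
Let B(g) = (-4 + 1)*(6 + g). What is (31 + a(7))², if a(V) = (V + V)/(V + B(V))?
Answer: 239121/256 ≈ 934.07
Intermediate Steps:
B(g) = -18 - 3*g (B(g) = -3*(6 + g) = -18 - 3*g)
a(V) = 2*V/(-18 - 2*V) (a(V) = (V + V)/(V + (-18 - 3*V)) = (2*V)/(-18 - 2*V) = 2*V/(-18 - 2*V))
(31 + a(7))² = (31 - 1*7/(9 + 7))² = (31 - 1*7/16)² = (31 - 1*7*1/16)² = (31 - 7/16)² = (489/16)² = 239121/256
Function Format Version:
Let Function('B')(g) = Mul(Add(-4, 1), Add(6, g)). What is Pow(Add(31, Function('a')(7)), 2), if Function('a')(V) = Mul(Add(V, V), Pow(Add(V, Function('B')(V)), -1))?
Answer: Rational(239121, 256) ≈ 934.07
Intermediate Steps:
Function('B')(g) = Add(-18, Mul(-3, g)) (Function('B')(g) = Mul(-3, Add(6, g)) = Add(-18, Mul(-3, g)))
Function('a')(V) = Mul(2, V, Pow(Add(-18, Mul(-2, V)), -1)) (Function('a')(V) = Mul(Add(V, V), Pow(Add(V, Add(-18, Mul(-3, V))), -1)) = Mul(Mul(2, V), Pow(Add(-18, Mul(-2, V)), -1)) = Mul(2, V, Pow(Add(-18, Mul(-2, V)), -1)))
Pow(Add(31, Function('a')(7)), 2) = Pow(Add(31, Mul(-1, 7, Pow(Add(9, 7), -1))), 2) = Pow(Add(31, Mul(-1, 7, Pow(16, -1))), 2) = Pow(Add(31, Mul(-1, 7, Rational(1, 16))), 2) = Pow(Add(31, Rational(-7, 16)), 2) = Pow(Rational(489, 16), 2) = Rational(239121, 256)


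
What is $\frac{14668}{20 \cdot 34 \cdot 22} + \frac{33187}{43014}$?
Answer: $\frac{140925859}{80436180} \approx 1.752$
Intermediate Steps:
$\frac{14668}{20 \cdot 34 \cdot 22} + \frac{33187}{43014} = \frac{14668}{680 \cdot 22} + 33187 \cdot \frac{1}{43014} = \frac{14668}{14960} + \frac{33187}{43014} = 14668 \cdot \frac{1}{14960} + \frac{33187}{43014} = \frac{3667}{3740} + \frac{33187}{43014} = \frac{140925859}{80436180}$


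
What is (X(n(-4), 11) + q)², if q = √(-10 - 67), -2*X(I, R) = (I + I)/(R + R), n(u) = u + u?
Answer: -9301/121 + 8*I*√77/11 ≈ -76.868 + 6.3818*I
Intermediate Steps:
n(u) = 2*u
X(I, R) = -I/(2*R) (X(I, R) = -(I + I)/(2*(R + R)) = -2*I/(2*(2*R)) = -2*I*1/(2*R)/2 = -I/(2*R))
q = I*√77 (q = √(-77) = I*√77 ≈ 8.775*I)
(X(n(-4), 11) + q)² = (-½*2*(-4)/11 + I*√77)² = (-½*(-8)*1/11 + I*√77)² = (4/11 + I*√77)²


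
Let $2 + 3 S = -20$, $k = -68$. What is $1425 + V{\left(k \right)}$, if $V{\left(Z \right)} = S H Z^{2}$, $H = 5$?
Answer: $- \frac{504365}{3} \approx -1.6812 \cdot 10^{5}$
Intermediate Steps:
$S = - \frac{22}{3}$ ($S = - \frac{2}{3} + \frac{1}{3} \left(-20\right) = - \frac{2}{3} - \frac{20}{3} = - \frac{22}{3} \approx -7.3333$)
$V{\left(Z \right)} = - \frac{110 Z^{2}}{3}$ ($V{\left(Z \right)} = - \frac{22 \cdot 5 Z^{2}}{3} = - \frac{110 Z^{2}}{3}$)
$1425 + V{\left(k \right)} = 1425 - \frac{110 \left(-68\right)^{2}}{3} = 1425 - \frac{508640}{3} = - \frac{504365}{3}$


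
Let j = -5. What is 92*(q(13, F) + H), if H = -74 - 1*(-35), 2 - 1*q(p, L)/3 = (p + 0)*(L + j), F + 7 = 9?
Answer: 7728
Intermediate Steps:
F = 2 (F = -7 + 9 = 2)
q(p, L) = 6 - 3*p*(-5 + L) (q(p, L) = 6 - 3*(p + 0)*(L - 5) = 6 - 3*p*(-5 + L))
H = -39 (H = -74 + 35 = -39)
92*(q(13, F) + H) = 92*((6 + 15*13 - 3*2*13) - 39) = 92*((6 + 195 - 78) - 39) = 92*(123 - 39) = 92*84 = 7728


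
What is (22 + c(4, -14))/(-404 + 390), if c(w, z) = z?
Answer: -4/7 ≈ -0.57143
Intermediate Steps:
(22 + c(4, -14))/(-404 + 390) = (22 - 14)/(-404 + 390) = 8/(-14) = 8*(-1/14) = -4/7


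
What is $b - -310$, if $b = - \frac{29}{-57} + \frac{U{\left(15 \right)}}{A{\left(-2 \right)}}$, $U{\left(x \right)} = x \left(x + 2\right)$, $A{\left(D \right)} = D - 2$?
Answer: $\frac{56261}{228} \approx 246.76$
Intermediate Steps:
$A{\left(D \right)} = -2 + D$
$U{\left(x \right)} = x \left(2 + x\right)$
$b = - \frac{14419}{228}$ ($b = - \frac{29}{-57} + \frac{15 \left(2 + 15\right)}{-2 - 2} = \left(-29\right) \left(- \frac{1}{57}\right) + \frac{15 \cdot 17}{-4} = \frac{29}{57} + 255 \left(- \frac{1}{4}\right) = \frac{29}{57} - \frac{255}{4} = - \frac{14419}{228} \approx -63.241$)
$b - -310 = - \frac{14419}{228} - -310 = - \frac{14419}{228} + 310 = \frac{56261}{228}$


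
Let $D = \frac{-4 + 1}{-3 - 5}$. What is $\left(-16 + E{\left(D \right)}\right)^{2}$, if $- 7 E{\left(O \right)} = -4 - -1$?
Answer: $\frac{11881}{49} \approx 242.47$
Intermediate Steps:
$D = \frac{3}{8}$ ($D = - \frac{3}{-8} = \left(-3\right) \left(- \frac{1}{8}\right) = \frac{3}{8} \approx 0.375$)
$E{\left(O \right)} = \frac{3}{7}$ ($E{\left(O \right)} = - \frac{-4 - -1}{7} = - \frac{-4 + 1}{7} = \left(- \frac{1}{7}\right) \left(-3\right) = \frac{3}{7}$)
$\left(-16 + E{\left(D \right)}\right)^{2} = \left(-16 + \frac{3}{7}\right)^{2} = \left(- \frac{109}{7}\right)^{2} = \frac{11881}{49}$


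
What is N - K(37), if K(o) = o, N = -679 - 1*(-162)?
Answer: -554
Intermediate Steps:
N = -517 (N = -679 + 162 = -517)
N - K(37) = -517 - 1*37 = -517 - 37 = -554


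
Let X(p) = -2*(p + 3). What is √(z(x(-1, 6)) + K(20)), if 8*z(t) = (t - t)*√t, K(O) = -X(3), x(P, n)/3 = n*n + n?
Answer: 2*√3 ≈ 3.4641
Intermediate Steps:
X(p) = -6 - 2*p (X(p) = -2*(3 + p) = -6 - 2*p)
x(P, n) = 3*n + 3*n² (x(P, n) = 3*(n*n + n) = 3*(n² + n) = 3*(n + n²) = 3*n + 3*n²)
K(O) = 12 (K(O) = -(-6 - 2*3) = -(-6 - 6) = -1*(-12) = 12)
z(t) = 0 (z(t) = ((t - t)*√t)/8 = (0*√t)/8 = (⅛)*0 = 0)
√(z(x(-1, 6)) + K(20)) = √(0 + 12) = √12 = 2*√3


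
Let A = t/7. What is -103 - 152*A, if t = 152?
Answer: -23825/7 ≈ -3403.6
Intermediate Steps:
A = 152/7 ≈ 21.714
-103 - 152*A = -103 - 152*152/7 = -103 - 23104/7 = -23825/7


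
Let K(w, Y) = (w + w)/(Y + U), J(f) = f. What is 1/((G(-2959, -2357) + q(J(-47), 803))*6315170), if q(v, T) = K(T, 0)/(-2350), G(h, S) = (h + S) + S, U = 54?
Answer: -6345/307455726864601 ≈ -2.0637e-11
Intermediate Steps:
K(w, Y) = 2*w/(54 + Y) (K(w, Y) = (w + w)/(Y + 54) = (2*w)/(54 + Y) = 2*w/(54 + Y))
G(h, S) = h + 2*S (G(h, S) = (S + h) + S = h + 2*S)
q(v, T) = -T/63450 (q(v, T) = (2*T/(54 + 0))/(-2350) = (2*T/54)*(-1/2350) = (2*T*(1/54))*(-1/2350) = (T/27)*(-1/2350) = -T/63450)
1/((G(-2959, -2357) + q(J(-47), 803))*6315170) = 1/(((-2959 + 2*(-2357)) - 1/63450*803)*6315170) = (1/6315170)/((-2959 - 4714) - 803/63450) = (1/6315170)/(-7673 - 803/63450) = (1/6315170)/(-486852653/63450) = -63450/486852653*1/6315170 = -6345/307455726864601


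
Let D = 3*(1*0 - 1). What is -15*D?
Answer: 45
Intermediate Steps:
D = -3 (D = 3*(0 - 1) = 3*(-1) = -3)
-15*D = -15*(-3) = 45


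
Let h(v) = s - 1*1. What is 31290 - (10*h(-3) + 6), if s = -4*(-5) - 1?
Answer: 31104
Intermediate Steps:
s = 19 (s = 20 - 1 = 19)
h(v) = 18 (h(v) = 19 - 1*1 = 19 - 1 = 18)
31290 - (10*h(-3) + 6) = 31290 - (10*18 + 6) = 31290 - (180 + 6) = 31290 - 1*186 = 31290 - 186 = 31104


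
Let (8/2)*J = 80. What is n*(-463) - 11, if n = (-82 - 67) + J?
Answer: 59716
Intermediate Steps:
J = 20 (J = (¼)*80 = 20)
n = -129 (n = (-82 - 67) + 20 = -149 + 20 = -129)
n*(-463) - 11 = -129*(-463) - 11 = 59727 - 11 = 59716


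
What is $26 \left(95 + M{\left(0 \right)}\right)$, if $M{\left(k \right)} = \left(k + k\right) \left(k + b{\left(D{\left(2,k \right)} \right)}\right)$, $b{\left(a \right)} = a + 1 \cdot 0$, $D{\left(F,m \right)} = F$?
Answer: $2470$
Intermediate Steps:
$b{\left(a \right)} = a$ ($b{\left(a \right)} = a + 0 = a$)
$M{\left(k \right)} = 2 k \left(2 + k\right)$ ($M{\left(k \right)} = \left(k + k\right) \left(k + 2\right) = 2 k \left(2 + k\right)$)
$26 \left(95 + M{\left(0 \right)}\right) = 26 \left(95 + 2 \cdot 0 \left(2 + 0\right)\right) = 26 \left(95 + 2 \cdot 0 \cdot 2\right) = 26 \left(95 + 0\right) = 26 \cdot 95 = 2470$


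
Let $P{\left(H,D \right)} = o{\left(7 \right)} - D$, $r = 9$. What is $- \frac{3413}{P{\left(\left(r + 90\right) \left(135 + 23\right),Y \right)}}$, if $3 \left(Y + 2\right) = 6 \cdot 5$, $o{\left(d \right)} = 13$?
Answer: $- \frac{3413}{5} \approx -682.6$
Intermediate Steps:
$Y = 8$ ($Y = -2 + \frac{6 \cdot 5}{3} = -2 + \frac{1}{3} \cdot 30 = -2 + 10 = 8$)
$P{\left(H,D \right)} = 13 - D$
$- \frac{3413}{P{\left(\left(r + 90\right) \left(135 + 23\right),Y \right)}} = - \frac{3413}{13 - 8} = - \frac{3413}{5}$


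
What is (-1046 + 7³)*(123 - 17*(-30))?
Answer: -444999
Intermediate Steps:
(-1046 + 7³)*(123 - 17*(-30)) = (-1046 + 343)*(123 + 510) = -703*633 = -444999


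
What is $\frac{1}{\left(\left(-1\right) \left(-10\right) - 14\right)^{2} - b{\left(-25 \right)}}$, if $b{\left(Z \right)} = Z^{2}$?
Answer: $- \frac{1}{609} \approx -0.001642$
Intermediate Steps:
$\frac{1}{\left(\left(-1\right) \left(-10\right) - 14\right)^{2} - b{\left(-25 \right)}} = \frac{1}{\left(\left(-1\right) \left(-10\right) - 14\right)^{2} - \left(-25\right)^{2}} = \frac{1}{\left(10 - 14\right)^{2} - 625} = \frac{1}{\left(-4\right)^{2} - 625} = \frac{1}{16 - 625} = \frac{1}{-609} = - \frac{1}{609}$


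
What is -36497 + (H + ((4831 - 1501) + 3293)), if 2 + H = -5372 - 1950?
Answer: -37198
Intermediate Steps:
H = -7324 (H = -2 + (-5372 - 1950) = -2 - 7322 = -7324)
-36497 + (H + ((4831 - 1501) + 3293)) = -36497 + (-7324 + ((4831 - 1501) + 3293)) = -36497 + (-7324 + (3330 + 3293)) = -36497 + (-7324 + 6623) = -36497 - 701 = -37198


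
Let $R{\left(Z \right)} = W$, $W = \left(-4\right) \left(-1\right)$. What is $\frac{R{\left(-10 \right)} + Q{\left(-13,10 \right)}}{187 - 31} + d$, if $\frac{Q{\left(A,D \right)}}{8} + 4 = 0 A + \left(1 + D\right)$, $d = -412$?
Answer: $- \frac{5351}{13} \approx -411.62$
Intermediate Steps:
$W = 4$
$R{\left(Z \right)} = 4$
$Q{\left(A,D \right)} = -24 + 8 D$ ($Q{\left(A,D \right)} = -32 + 8 \left(0 A + \left(1 + D\right)\right) = -32 + 8 \left(0 + \left(1 + D\right)\right) = -32 + 8 \left(1 + D\right) = -32 + \left(8 + 8 D\right) = -24 + 8 D$)
$\frac{R{\left(-10 \right)} + Q{\left(-13,10 \right)}}{187 - 31} + d = \frac{4 + \left(-24 + 8 \cdot 10\right)}{187 - 31} - 412 = \frac{4 + \left(-24 + 80\right)}{156} - 412 = \left(4 + 56\right) \frac{1}{156} - 412 = 60 \cdot \frac{1}{156} - 412 = \frac{5}{13} - 412 = - \frac{5351}{13}$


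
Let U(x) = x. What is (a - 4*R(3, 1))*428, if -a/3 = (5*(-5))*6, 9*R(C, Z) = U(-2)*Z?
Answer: 1736824/9 ≈ 1.9298e+5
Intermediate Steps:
R(C, Z) = -2*Z/9 (R(C, Z) = (-2*Z)/9 = -2*Z/9)
a = 450 (a = -3*5*(-5)*6 = -(-75)*6 = -3*(-150) = 450)
(a - 4*R(3, 1))*428 = (450 - (-8)/9)*428 = (450 - 4*(-2/9))*428 = (450 + 8/9)*428 = (4058/9)*428 = 1736824/9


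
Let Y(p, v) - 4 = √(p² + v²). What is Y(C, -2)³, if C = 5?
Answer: (4 + √29)³ ≈ 826.66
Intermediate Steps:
Y(p, v) = 4 + √(p² + v²)
Y(C, -2)³ = (4 + √(5² + (-2)²))³ = (4 + √(25 + 4))³ = (4 + √29)³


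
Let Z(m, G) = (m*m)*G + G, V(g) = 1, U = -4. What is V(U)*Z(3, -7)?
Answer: -70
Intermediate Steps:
Z(m, G) = G + G*m² (Z(m, G) = m²*G + G = G*m² + G = G + G*m²)
V(U)*Z(3, -7) = 1*(-7*(1 + 3²)) = 1*(-7*(1 + 9)) = 1*(-7*10) = 1*(-70) = -70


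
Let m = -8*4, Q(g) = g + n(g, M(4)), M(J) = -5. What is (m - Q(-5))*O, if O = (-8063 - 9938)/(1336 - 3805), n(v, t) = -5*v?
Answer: -936052/2469 ≈ -379.12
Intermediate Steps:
Q(g) = -4*g (Q(g) = g - 5*g = -4*g)
m = -32
O = 18001/2469 (O = -18001/(-2469) = -18001*(-1/2469) = 18001/2469 ≈ 7.2908)
(m - Q(-5))*O = (-32 - (-4)*(-5))*(18001/2469) = (-32 - 1*20)*(18001/2469) = (-32 - 20)*(18001/2469) = -52*18001/2469 = -936052/2469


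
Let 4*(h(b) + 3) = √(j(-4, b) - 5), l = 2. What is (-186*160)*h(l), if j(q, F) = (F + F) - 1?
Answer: 89280 - 7440*I*√2 ≈ 89280.0 - 10522.0*I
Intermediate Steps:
j(q, F) = -1 + 2*F (j(q, F) = 2*F - 1 = -1 + 2*F)
h(b) = -3 + √(-6 + 2*b)/4 (h(b) = -3 + √((-1 + 2*b) - 5)/4 = -3 + √(-6 + 2*b)/4)
(-186*160)*h(l) = (-186*160)*(-3 + √(-6 + 2*2)/4) = -29760*(-3 + √(-6 + 4)/4) = -29760*(-3 + √(-2)/4) = -29760*(-3 + (I*√2)/4) = -29760*(-3 + I*√2/4) = 89280 - 7440*I*√2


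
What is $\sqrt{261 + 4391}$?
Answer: $2 \sqrt{1163} \approx 68.206$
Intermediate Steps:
$\sqrt{261 + 4391} = \sqrt{4652} = 2 \sqrt{1163}$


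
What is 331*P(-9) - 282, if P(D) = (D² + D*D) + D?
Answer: 50361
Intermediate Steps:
P(D) = D + 2*D² (P(D) = (D² + D²) + D = 2*D² + D = D + 2*D²)
331*P(-9) - 282 = 331*(-9*(1 + 2*(-9))) - 282 = 331*(-9*(1 - 18)) - 282 = 331*(-9*(-17)) - 282 = 331*153 - 282 = 50643 - 282 = 50361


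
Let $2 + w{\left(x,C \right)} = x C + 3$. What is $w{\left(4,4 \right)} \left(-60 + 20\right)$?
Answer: $-680$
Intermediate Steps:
$w{\left(x,C \right)} = 1 + C x$ ($w{\left(x,C \right)} = -2 + \left(x C + 3\right) = -2 + \left(C x + 3\right) = -2 + \left(3 + C x\right) = 1 + C x$)
$w{\left(4,4 \right)} \left(-60 + 20\right) = \left(1 + 4 \cdot 4\right) \left(-60 + 20\right) = \left(1 + 16\right) \left(-40\right) = 17 \left(-40\right) = -680$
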